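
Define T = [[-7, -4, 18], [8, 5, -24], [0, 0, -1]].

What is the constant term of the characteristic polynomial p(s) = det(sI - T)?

-3

p(0) = det(0·I − T) = det(−T) = (−1)^3·det(T).
det(T) = 3, so p(0) = -3.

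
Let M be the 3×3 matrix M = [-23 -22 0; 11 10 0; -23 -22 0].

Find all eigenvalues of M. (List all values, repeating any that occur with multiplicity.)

The characteristic polynomial is p(λ) = det(λI - M).
Expanding along the first row, p(λ) = λ^3 + 13λ^2 + 12λ.
Rational-root test: λ = 0 gives p(0) = 0.
Dividing by λ leaves λ^2 + 13λ + 12.
The quadratic factors as (λ + 12)·(λ + 1).
Eigenvalues: -12, -1, 0.

-12, -1, 0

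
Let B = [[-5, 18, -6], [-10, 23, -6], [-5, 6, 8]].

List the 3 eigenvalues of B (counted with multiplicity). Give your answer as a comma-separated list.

5, 10, 11

Set up det(μI - B) = 0.
Expanding along the first row, p(μ) = μ^3 - 26μ^2 + 215μ - 550.
Rational-root test: μ = 5 gives p(5) = 0.
Dividing by (μ - 5) leaves μ^2 - 21μ + 110.
The quadratic factors as (μ - 10)·(μ - 11).
Eigenvalues: 5, 10, 11.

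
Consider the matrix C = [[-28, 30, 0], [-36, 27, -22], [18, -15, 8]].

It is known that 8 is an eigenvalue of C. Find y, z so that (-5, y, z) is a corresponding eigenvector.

-6, 3

We need (C - 8I)v = 0.
C - 8I = [[-36, 30, 0], [-36, 19, -22], [18, -15, 0]].
Row 1: (-36)·-5 + (30)·y + (0)·z = 0
Row 2: (-36)·-5 + (19)·y + (-22)·z = 0
Row 3: (18)·-5 + (-15)·y + (0)·z = 0
Solving gives y = -6, z = 3.
Check: C·(-5, -6, 3) = (-40, -48, 24) = 8·(-5, -6, 3).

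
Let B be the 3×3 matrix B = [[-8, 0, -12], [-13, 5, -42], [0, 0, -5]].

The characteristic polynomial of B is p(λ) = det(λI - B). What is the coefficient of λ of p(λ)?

p(λ) = λ^3 + 8λ^2 - 25λ - 200.
The coefficient of λ is -25.

-25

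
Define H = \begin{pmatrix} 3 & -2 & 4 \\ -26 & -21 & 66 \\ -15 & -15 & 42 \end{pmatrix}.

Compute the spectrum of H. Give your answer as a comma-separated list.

5, 7, 12

Set up det(rI - H) = 0.
Expanding along the first row, p(r) = r^3 - 24r^2 + 179r - 420.
Rational-root test: r = 7 gives p(7) = 0.
Factor out (r - 7): p(r) = (r - 7)·(r^2 - 17r + 60).
The quadratic factors as (r - 5)·(r - 12).
Eigenvalues: 5, 7, 12.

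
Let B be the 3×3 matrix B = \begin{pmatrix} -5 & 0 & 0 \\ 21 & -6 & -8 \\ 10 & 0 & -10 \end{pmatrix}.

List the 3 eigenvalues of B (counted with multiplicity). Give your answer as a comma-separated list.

Set up det(rI - B) = 0.
Expanding the 3×3 determinant: p(r) = r^3 + 21r^2 + 140r + 300.
Try r = -10: p(-10) = 0, so -10 is a root.
Dividing by (r + 10) leaves r^2 + 11r + 30.
The quadratic factors as (r + 6)·(r + 5).
Eigenvalues: -10, -6, -5.

-10, -6, -5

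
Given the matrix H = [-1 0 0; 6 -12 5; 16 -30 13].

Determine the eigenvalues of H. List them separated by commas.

Compute the characteristic polynomial p(r) = det(rI - H).
Expanding along the first row, p(r) = r^3 - 7r - 6.
Since p(3) = 0, r = 3 is a root.
Factor out (r - 3): p(r) = (r - 3)·(r^2 + 3r + 2).
The quadratic factors as (r + 2)·(r + 1).
Eigenvalues: -2, -1, 3.

-2, -1, 3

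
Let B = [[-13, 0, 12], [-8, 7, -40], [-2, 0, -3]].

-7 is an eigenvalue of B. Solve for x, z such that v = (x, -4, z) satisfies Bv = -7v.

We need (B + 7I)v = 0.
B + 7I = [[-6, 0, 12], [-8, 14, -40], [-2, 0, 4]].
Row 1: (-6)·x + (0)·-4 + (12)·z = 0
Row 2: (-8)·x + (14)·-4 + (-40)·z = 0
Row 3: (-2)·x + (0)·-4 + (4)·z = 0
Solving gives x = -2, z = -1.
Check: B·(-2, -4, -1) = (14, 28, 7) = -7·(-2, -4, -1).

-2, -1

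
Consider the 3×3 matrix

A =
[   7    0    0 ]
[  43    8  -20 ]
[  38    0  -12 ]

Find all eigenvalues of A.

The characteristic polynomial is p(s) = det(sI - A).
Expanding the 3×3 determinant: p(s) = s^3 - 3s^2 - 124s + 672.
Since p(-12) = 0, s = -12 is a root.
Dividing by (s + 12) leaves s^2 - 15s + 56.
The quadratic factors as (s - 7)·(s - 8).
Eigenvalues: -12, 7, 8.

-12, 7, 8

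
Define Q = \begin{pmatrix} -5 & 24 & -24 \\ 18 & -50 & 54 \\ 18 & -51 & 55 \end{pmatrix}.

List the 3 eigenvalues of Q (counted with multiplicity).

-5, 1, 4

Compute the characteristic polynomial p(r) = det(rI - Q).
Expanding the 3×3 determinant: p(r) = r^3 - 21r + 20.
Try r = 1: p(1) = 0, so 1 is a root.
Factor out (r - 1): p(r) = (r - 1)·(r^2 + r - 20).
The quadratic factors as (r + 5)·(r - 4).
Eigenvalues: -5, 1, 4.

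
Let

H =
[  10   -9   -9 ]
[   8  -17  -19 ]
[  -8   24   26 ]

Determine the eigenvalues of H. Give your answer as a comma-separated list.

2, 7, 10

Set up det(sI - H) = 0.
Expanding along the first row, p(s) = s^3 - 19s^2 + 104s - 140.
Try s = 7: p(7) = 0, so 7 is a root.
Dividing by (s - 7) leaves s^2 - 12s + 20.
The quadratic factors as (s - 2)·(s - 10).
Eigenvalues: 2, 7, 10.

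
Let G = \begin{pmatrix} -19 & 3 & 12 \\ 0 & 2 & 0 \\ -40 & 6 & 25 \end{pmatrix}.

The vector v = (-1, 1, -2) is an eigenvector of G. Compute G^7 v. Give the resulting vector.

(-128, 128, -256)

First find the eigenvalue: Gv = (-2, 2, -4) = 2·(-1, 1, -2), so λ = 2.
Then G^7 v = λ^7·v = 2^7·(-1, 1, -2) = 128·(-1, 1, -2) = (-128, 128, -256).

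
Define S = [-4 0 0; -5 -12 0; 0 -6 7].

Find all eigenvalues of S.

-12, -4, 7

S is lower triangular, so its eigenvalues are the diagonal entries.
Diagonal: -4, -12, 7.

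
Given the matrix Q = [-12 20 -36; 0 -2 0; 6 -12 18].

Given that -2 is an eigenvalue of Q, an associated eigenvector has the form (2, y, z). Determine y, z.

1, 0

We need (Q + 2I)v = 0.
Q + 2I = [[-10, 20, -36], [0, 0, 0], [6, -12, 20]].
Row 1: (-10)·2 + (20)·y + (-36)·z = 0
Row 2: (0)·2 + (0)·y + (0)·z = 0
Row 3: (6)·2 + (-12)·y + (20)·z = 0
Solving gives y = 1, z = 0.
Check: Q·(2, 1, 0) = (-4, -2, 0) = -2·(2, 1, 0).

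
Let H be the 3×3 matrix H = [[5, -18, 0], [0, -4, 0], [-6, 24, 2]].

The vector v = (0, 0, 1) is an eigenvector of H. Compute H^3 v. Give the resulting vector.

(0, 0, 8)

First find the eigenvalue: Hv = (0, 0, 2) = 2·(0, 0, 1), so λ = 2.
Then H^3 v = λ^3·v = 2^3·(0, 0, 1) = 8·(0, 0, 1) = (0, 0, 8).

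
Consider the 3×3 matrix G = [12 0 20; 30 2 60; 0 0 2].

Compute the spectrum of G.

The characteristic polynomial is p(λ) = det(λI - G).
Cofactor expansion gives p(λ) = λ^3 - 16λ^2 + 52λ - 48.
Try λ = 2: p(2) = 0, so 2 is a root.
Dividing by (λ - 2) leaves λ^2 - 14λ + 24.
The quadratic factors as (λ - 2)·(λ - 12).
Eigenvalues: 2, 2, 12.

2, 2, 12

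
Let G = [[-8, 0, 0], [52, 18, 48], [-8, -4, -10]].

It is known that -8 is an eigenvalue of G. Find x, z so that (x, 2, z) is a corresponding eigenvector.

-1, 0

We need (G + 8I)v = 0.
G + 8I = [[0, 0, 0], [52, 26, 48], [-8, -4, -2]].
Row 1: (0)·x + (0)·2 + (0)·z = 0
Row 2: (52)·x + (26)·2 + (48)·z = 0
Row 3: (-8)·x + (-4)·2 + (-2)·z = 0
Solving gives x = -1, z = 0.
Check: G·(-1, 2, 0) = (8, -16, 0) = -8·(-1, 2, 0).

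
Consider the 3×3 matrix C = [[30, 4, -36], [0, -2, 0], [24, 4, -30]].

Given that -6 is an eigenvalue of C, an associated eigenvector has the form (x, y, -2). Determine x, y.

We need (C + 6I)v = 0.
C + 6I = [[36, 4, -36], [0, 4, 0], [24, 4, -24]].
Row 1: (36)·x + (4)·y + (-36)·-2 = 0
Row 2: (0)·x + (4)·y + (0)·-2 = 0
Row 3: (24)·x + (4)·y + (-24)·-2 = 0
Solving gives x = -2, y = 0.
Check: C·(-2, 0, -2) = (12, 0, 12) = -6·(-2, 0, -2).

-2, 0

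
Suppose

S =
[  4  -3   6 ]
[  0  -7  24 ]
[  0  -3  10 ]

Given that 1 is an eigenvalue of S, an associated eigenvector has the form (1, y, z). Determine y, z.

We need (S - 1I)v = 0.
S - 1I = [[3, -3, 6], [0, -8, 24], [0, -3, 9]].
Row 1: (3)·1 + (-3)·y + (6)·z = 0
Row 2: (0)·1 + (-8)·y + (24)·z = 0
Row 3: (0)·1 + (-3)·y + (9)·z = 0
Solving gives y = 3, z = 1.
Check: S·(1, 3, 1) = (1, 3, 1) = 1·(1, 3, 1).

3, 1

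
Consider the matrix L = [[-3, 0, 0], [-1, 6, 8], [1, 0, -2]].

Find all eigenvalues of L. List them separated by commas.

-3, -2, 6

The characteristic polynomial is p(r) = det(rI - L).
Expanding the 3×3 determinant: p(r) = r^3 - r^2 - 24r - 36.
Rational-root test: r = -2 gives p(-2) = 0.
Factor out (r + 2): p(r) = (r + 2)·(r^2 - 3r - 18).
The quadratic factors as (r + 3)·(r - 6).
Eigenvalues: -3, -2, 6.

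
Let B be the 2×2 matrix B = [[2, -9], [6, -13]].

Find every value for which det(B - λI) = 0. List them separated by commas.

det(B - rI) = (2 - r)(-13 - r) - (-9)·(6) = r^2 + 11r + 28.
This factors as (r + 7)·(r + 4) = 0.
Eigenvalues: -7, -4.

-7, -4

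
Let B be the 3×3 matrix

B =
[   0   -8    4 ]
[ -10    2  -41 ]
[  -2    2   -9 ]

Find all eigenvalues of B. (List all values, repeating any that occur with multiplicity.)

The characteristic polynomial is p(λ) = det(λI - B).
Expanding the 3×3 determinant: p(λ) = λ^3 + 7λ^2 - 8λ.
Rational-root test: λ = 1 gives p(1) = 0.
Dividing by (λ - 1) leaves λ^2 + 8λ.
The quadratic factors as (λ + 8)·λ.
Eigenvalues: -8, 0, 1.

-8, 0, 1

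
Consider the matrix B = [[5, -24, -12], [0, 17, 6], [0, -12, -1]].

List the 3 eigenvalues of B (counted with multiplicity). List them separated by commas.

5, 5, 11

Set up det(sI - B) = 0.
Expanding along the first row, p(s) = s^3 - 21s^2 + 135s - 275.
Try s = 5: p(5) = 0, so 5 is a root.
Factor out (s - 5): p(s) = (s - 5)·(s^2 - 16s + 55).
The quadratic factors as (s - 5)·(s - 11).
Eigenvalues: 5, 5, 11.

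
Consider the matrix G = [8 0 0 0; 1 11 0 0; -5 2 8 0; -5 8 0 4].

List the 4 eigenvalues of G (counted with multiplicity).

4, 8, 8, 11

G is lower triangular, so its eigenvalues are the diagonal entries.
Diagonal: 8, 11, 8, 4.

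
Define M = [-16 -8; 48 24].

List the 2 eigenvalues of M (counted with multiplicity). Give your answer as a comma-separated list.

0, 8

det(M - lambda·I) = (-16 - lambda)(24 - lambda) - (-8)·(48) = lambda^2 - 8·lambda.
This factors as lambda·(lambda - 8) = 0.
Eigenvalues: 0, 8.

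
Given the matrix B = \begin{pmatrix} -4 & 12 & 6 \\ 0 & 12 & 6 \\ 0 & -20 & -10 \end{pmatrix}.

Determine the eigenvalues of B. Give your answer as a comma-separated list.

Set up det(λI - B) = 0.
Expanding the 3×3 determinant: p(λ) = λ^3 + 2λ^2 - 8λ.
Since p(2) = 0, λ = 2 is a root.
Dividing by (λ - 2) leaves λ^2 + 4λ.
The quadratic factors as (λ + 4)·λ.
Eigenvalues: -4, 0, 2.

-4, 0, 2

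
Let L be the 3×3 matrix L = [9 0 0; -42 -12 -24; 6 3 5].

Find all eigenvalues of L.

Compute the characteristic polynomial p(r) = det(rI - L).
Cofactor expansion gives p(r) = r^3 - 2r^2 - 51r - 108.
Try r = -3: p(-3) = 0, so -3 is a root.
Factor out (r + 3): p(r) = (r + 3)·(r^2 - 5r - 36).
The quadratic factors as (r + 4)·(r - 9).
Eigenvalues: -4, -3, 9.

-4, -3, 9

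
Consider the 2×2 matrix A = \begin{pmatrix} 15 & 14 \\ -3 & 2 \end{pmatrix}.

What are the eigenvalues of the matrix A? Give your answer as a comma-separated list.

det(A - λI) = (15 - λ)(2 - λ) - (14)·(-3) = λ^2 - 17λ + 72.
This factors as (λ - 8)·(λ - 9) = 0.
Eigenvalues: 8, 9.

8, 9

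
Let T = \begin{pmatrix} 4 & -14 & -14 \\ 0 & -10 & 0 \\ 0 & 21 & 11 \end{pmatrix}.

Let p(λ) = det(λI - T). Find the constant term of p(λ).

440

p(λ) = λ^3 - 5λ^2 - 106λ + 440.
The constant term is 440.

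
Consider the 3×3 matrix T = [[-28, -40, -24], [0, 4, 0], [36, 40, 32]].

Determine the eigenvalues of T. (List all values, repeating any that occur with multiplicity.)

-4, 4, 8

The characteristic polynomial is p(λ) = det(λI - T).
Expanding the 3×3 determinant: p(λ) = λ^3 - 8λ^2 - 16λ + 128.
Rational-root test: λ = -4 gives p(-4) = 0.
Factor out (λ + 4): p(λ) = (λ + 4)·(λ^2 - 12λ + 32).
The quadratic factors as (λ - 4)·(λ - 8).
Eigenvalues: -4, 4, 8.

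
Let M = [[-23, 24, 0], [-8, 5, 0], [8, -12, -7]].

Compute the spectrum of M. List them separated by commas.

-11, -7, -7

Set up det(lambda·I - M) = 0.
Cofactor expansion gives p(lambda) = lambda^3 + 25·lambda^2 + 203·lambda + 539.
Since p(-7) = 0, lambda = -7 is a root.
Dividing by (lambda + 7) leaves lambda^2 + 18·lambda + 77.
The quadratic factors as (lambda + 11)·(lambda + 7).
Eigenvalues: -11, -7, -7.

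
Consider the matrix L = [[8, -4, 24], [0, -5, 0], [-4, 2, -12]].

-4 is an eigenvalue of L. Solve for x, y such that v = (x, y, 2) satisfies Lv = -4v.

We need (L + 4I)v = 0.
L + 4I = [[12, -4, 24], [0, -1, 0], [-4, 2, -8]].
Row 1: (12)·x + (-4)·y + (24)·2 = 0
Row 2: (0)·x + (-1)·y + (0)·2 = 0
Row 3: (-4)·x + (2)·y + (-8)·2 = 0
Solving gives x = -4, y = 0.
Check: L·(-4, 0, 2) = (16, 0, -8) = -4·(-4, 0, 2).

-4, 0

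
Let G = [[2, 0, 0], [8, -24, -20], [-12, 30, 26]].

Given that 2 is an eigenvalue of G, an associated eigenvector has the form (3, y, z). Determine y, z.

We need (G - 2I)v = 0.
G - 2I = [[0, 0, 0], [8, -26, -20], [-12, 30, 24]].
Row 1: (0)·3 + (0)·y + (0)·z = 0
Row 2: (8)·3 + (-26)·y + (-20)·z = 0
Row 3: (-12)·3 + (30)·y + (24)·z = 0
Solving gives y = -6, z = 9.
Check: G·(3, -6, 9) = (6, -12, 18) = 2·(3, -6, 9).

-6, 9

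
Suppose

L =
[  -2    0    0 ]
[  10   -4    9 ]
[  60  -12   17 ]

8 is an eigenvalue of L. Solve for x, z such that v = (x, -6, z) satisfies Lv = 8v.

We need (L - 8I)v = 0.
L - 8I = [[-10, 0, 0], [10, -12, 9], [60, -12, 9]].
Row 1: (-10)·x + (0)·-6 + (0)·z = 0
Row 2: (10)·x + (-12)·-6 + (9)·z = 0
Row 3: (60)·x + (-12)·-6 + (9)·z = 0
Solving gives x = 0, z = -8.
Check: L·(0, -6, -8) = (0, -48, -64) = 8·(0, -6, -8).

0, -8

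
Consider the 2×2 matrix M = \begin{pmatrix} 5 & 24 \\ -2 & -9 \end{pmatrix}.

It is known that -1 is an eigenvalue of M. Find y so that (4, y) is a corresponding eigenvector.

-1

We need (M + 1I)v = 0.
M + 1I = [[6, 24], [-2, -8]].
Row 1: (6)·4 + (24)·y = 0
Row 2: (-2)·4 + (-8)·y = 0
Solving gives y = -1.
Check: M·(4, -1) = (-4, 1) = -1·(4, -1).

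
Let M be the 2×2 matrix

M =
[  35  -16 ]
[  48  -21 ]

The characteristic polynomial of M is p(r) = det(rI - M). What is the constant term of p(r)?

33

p(r) = r^2 - 14r + 33.
The constant term is 33.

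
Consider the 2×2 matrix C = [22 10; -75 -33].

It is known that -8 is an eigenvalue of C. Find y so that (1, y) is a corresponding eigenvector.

-3

We need (C + 8I)v = 0.
C + 8I = [[30, 10], [-75, -25]].
Row 1: (30)·1 + (10)·y = 0
Row 2: (-75)·1 + (-25)·y = 0
Solving gives y = -3.
Check: C·(1, -3) = (-8, 24) = -8·(1, -3).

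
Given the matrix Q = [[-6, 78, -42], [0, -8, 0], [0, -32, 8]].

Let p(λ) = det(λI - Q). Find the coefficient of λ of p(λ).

p(λ) = λ^3 + 6λ^2 - 64λ - 384.
The coefficient of λ is -64.

-64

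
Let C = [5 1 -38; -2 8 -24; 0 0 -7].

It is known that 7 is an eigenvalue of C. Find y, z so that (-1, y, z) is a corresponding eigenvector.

We need (C - 7I)v = 0.
C - 7I = [[-2, 1, -38], [-2, 1, -24], [0, 0, -14]].
Row 1: (-2)·-1 + (1)·y + (-38)·z = 0
Row 2: (-2)·-1 + (1)·y + (-24)·z = 0
Row 3: (0)·-1 + (0)·y + (-14)·z = 0
Solving gives y = -2, z = 0.
Check: C·(-1, -2, 0) = (-7, -14, 0) = 7·(-1, -2, 0).

-2, 0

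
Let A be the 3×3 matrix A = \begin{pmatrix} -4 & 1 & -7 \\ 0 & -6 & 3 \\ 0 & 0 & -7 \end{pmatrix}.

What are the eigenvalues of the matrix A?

-7, -6, -4

A is upper triangular, so its eigenvalues are the diagonal entries.
Diagonal: -4, -6, -7.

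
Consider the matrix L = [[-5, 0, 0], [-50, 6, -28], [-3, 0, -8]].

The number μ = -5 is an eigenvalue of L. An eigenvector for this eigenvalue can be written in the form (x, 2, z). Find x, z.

1, -1

We need (L + 5I)v = 0.
L + 5I = [[0, 0, 0], [-50, 11, -28], [-3, 0, -3]].
Row 1: (0)·x + (0)·2 + (0)·z = 0
Row 2: (-50)·x + (11)·2 + (-28)·z = 0
Row 3: (-3)·x + (0)·2 + (-3)·z = 0
Solving gives x = 1, z = -1.
Check: L·(1, 2, -1) = (-5, -10, 5) = -5·(1, 2, -1).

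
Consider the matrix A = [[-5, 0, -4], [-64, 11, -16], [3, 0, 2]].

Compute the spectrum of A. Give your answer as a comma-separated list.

-2, -1, 11

Set up det(tI - A) = 0.
Expanding the 3×3 determinant: p(t) = t^3 - 8t^2 - 31t - 22.
Rational-root test: t = -1 gives p(-1) = 0.
Dividing by (t + 1) leaves t^2 - 9t - 22.
The quadratic factors as (t + 2)·(t - 11).
Eigenvalues: -2, -1, 11.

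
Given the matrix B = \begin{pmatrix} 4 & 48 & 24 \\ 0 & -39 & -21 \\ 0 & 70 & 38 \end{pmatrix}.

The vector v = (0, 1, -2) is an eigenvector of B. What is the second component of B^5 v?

First find the eigenvalue: Bv = (0, 3, -6) = 3·(0, 1, -2), so λ = 3.
Then B^5 v = λ^5·v = 3^5·(0, 1, -2) = 243·(0, 1, -2) = (0, 243, -486).

243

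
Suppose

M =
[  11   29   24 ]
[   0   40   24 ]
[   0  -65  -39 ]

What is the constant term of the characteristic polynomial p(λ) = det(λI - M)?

p(0) = det(0·I − M) = det(−M) = (−1)^3·det(M).
det(M) = 0, so p(0) = 0.

0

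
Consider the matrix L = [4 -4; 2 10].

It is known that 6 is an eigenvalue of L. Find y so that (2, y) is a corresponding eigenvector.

-1

We need (L - 6I)v = 0.
L - 6I = [[-2, -4], [2, 4]].
Row 1: (-2)·2 + (-4)·y = 0
Row 2: (2)·2 + (4)·y = 0
Solving gives y = -1.
Check: L·(2, -1) = (12, -6) = 6·(2, -1).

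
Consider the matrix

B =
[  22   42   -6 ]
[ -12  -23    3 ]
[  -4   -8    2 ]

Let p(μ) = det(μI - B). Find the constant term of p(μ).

4

p(μ) = μ^3 - μ^2 - 4μ + 4.
The constant term is 4.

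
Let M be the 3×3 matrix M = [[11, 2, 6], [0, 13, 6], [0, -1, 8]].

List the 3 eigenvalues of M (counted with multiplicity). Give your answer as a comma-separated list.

Set up det(lambda·I - M) = 0.
Cofactor expansion gives p(lambda) = lambda^3 - 32·lambda^2 + 341·lambda - 1210.
Try lambda = 10: p(10) = 0, so 10 is a root.
Dividing by (lambda - 10) leaves lambda^2 - 22·lambda + 121.
The quadratic factor is (lambda - 11)^2.
Eigenvalues: 10, 11, 11.

10, 11, 11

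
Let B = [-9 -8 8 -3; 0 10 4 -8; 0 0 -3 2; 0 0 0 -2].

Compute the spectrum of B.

-9, -3, -2, 10

B is upper triangular, so its eigenvalues are the diagonal entries.
Diagonal: -9, 10, -3, -2.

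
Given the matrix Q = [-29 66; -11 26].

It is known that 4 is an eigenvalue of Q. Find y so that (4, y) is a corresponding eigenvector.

2

We need (Q - 4I)v = 0.
Q - 4I = [[-33, 66], [-11, 22]].
Row 1: (-33)·4 + (66)·y = 0
Row 2: (-11)·4 + (22)·y = 0
Solving gives y = 2.
Check: Q·(4, 2) = (16, 8) = 4·(4, 2).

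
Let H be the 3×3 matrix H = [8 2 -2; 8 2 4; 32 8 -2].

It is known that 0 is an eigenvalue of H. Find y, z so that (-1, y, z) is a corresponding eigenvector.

We need (H)v = 0.
H = [[8, 2, -2], [8, 2, 4], [32, 8, -2]].
Row 1: (8)·-1 + (2)·y + (-2)·z = 0
Row 2: (8)·-1 + (2)·y + (4)·z = 0
Row 3: (32)·-1 + (8)·y + (-2)·z = 0
Solving gives y = 4, z = 0.
Check: H·(-1, 4, 0) = (0, 0, 0) = 0·(-1, 4, 0).

4, 0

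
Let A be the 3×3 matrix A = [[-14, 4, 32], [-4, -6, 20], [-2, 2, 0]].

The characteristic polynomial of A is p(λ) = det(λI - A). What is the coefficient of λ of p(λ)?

124

p(λ) = λ^3 + 20λ^2 + 124λ + 240.
The coefficient of λ is 124.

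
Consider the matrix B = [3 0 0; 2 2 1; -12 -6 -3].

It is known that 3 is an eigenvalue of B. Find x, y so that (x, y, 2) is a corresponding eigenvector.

-1, 0

We need (B - 3I)v = 0.
B - 3I = [[0, 0, 0], [2, -1, 1], [-12, -6, -6]].
Row 1: (0)·x + (0)·y + (0)·2 = 0
Row 2: (2)·x + (-1)·y + (1)·2 = 0
Row 3: (-12)·x + (-6)·y + (-6)·2 = 0
Solving gives x = -1, y = 0.
Check: B·(-1, 0, 2) = (-3, 0, 6) = 3·(-1, 0, 2).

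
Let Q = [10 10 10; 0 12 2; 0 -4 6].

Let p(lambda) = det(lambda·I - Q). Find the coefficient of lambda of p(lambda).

p(lambda) = lambda^3 - 28·lambda^2 + 260·lambda - 800.
The coefficient of lambda is 260.

260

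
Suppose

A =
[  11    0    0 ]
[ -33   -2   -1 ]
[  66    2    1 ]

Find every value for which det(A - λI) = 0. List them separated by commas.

-1, 0, 11

Set up det(μI - A) = 0.
Expanding the 3×3 determinant: p(μ) = μ^3 - 10μ^2 - 11μ.
Rational-root test: μ = 0 gives p(0) = 0.
Dividing by μ leaves μ^2 - 10μ - 11.
The quadratic factors as (μ + 1)·(μ - 11).
Eigenvalues: -1, 0, 11.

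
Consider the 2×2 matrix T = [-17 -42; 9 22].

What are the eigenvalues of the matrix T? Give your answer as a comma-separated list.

det(T - sI) = (-17 - s)(22 - s) - (-42)·(9) = s^2 - 5s + 4.
This factors as (s - 1)·(s - 4) = 0.
Eigenvalues: 1, 4.

1, 4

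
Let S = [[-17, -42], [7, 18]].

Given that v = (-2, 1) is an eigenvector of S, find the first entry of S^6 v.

-8192

First find the eigenvalue: Sv = (-8, 4) = 4·(-2, 1), so λ = 4.
Then S^6 v = λ^6·v = 4^6·(-2, 1) = 4096·(-2, 1) = (-8192, 4096).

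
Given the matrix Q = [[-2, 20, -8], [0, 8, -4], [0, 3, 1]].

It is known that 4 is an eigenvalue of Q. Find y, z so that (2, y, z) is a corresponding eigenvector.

We need (Q - 4I)v = 0.
Q - 4I = [[-6, 20, -8], [0, 4, -4], [0, 3, -3]].
Row 1: (-6)·2 + (20)·y + (-8)·z = 0
Row 2: (0)·2 + (4)·y + (-4)·z = 0
Row 3: (0)·2 + (3)·y + (-3)·z = 0
Solving gives y = 1, z = 1.
Check: Q·(2, 1, 1) = (8, 4, 4) = 4·(2, 1, 1).

1, 1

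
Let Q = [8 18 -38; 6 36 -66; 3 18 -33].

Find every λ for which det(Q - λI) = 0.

0, 5, 6

Set up det(sI - Q) = 0.
Expanding along the first row, p(s) = s^3 - 11s^2 + 30s.
Since p(0) = 0, s = 0 is a root.
Dividing by s leaves s^2 - 11s + 30.
The quadratic factors as (s - 5)·(s - 6).
Eigenvalues: 0, 5, 6.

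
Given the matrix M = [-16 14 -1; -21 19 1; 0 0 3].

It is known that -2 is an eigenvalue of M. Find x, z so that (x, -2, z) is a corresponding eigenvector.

-2, 0

We need (M + 2I)v = 0.
M + 2I = [[-14, 14, -1], [-21, 21, 1], [0, 0, 5]].
Row 1: (-14)·x + (14)·-2 + (-1)·z = 0
Row 2: (-21)·x + (21)·-2 + (1)·z = 0
Row 3: (0)·x + (0)·-2 + (5)·z = 0
Solving gives x = -2, z = 0.
Check: M·(-2, -2, 0) = (4, 4, 0) = -2·(-2, -2, 0).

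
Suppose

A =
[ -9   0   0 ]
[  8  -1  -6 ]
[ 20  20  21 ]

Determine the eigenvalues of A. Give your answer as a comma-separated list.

-9, 9, 11

Compute the characteristic polynomial p(μ) = det(μI - A).
Expanding the 3×3 determinant: p(μ) = μ^3 - 11μ^2 - 81μ + 891.
Try μ = -9: p(-9) = 0, so -9 is a root.
Factor out (μ + 9): p(μ) = (μ + 9)·(μ^2 - 20μ + 99).
The quadratic factors as (μ - 9)·(μ - 11).
Eigenvalues: -9, 9, 11.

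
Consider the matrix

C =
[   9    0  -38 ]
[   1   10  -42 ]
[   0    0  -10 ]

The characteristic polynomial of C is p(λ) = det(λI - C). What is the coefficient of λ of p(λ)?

p(λ) = λ^3 - 9λ^2 - 100λ + 900.
The coefficient of λ is -100.

-100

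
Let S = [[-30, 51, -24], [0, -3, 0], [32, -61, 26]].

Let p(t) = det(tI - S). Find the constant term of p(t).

-36

p(t) = t^3 + 7t^2 - 36.
The constant term is -36.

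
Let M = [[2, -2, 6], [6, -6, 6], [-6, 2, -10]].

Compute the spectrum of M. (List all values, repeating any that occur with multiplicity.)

-6, -4, -4

The characteristic polynomial is p(lambda) = det(lambda·I - M).
Cofactor expansion gives p(lambda) = lambda^3 + 14·lambda^2 + 64·lambda + 96.
Rational-root test: lambda = -4 gives p(-4) = 0.
Dividing by (lambda + 4) leaves lambda^2 + 10·lambda + 24.
The quadratic factors as (lambda + 6)·(lambda + 4).
Eigenvalues: -6, -4, -4.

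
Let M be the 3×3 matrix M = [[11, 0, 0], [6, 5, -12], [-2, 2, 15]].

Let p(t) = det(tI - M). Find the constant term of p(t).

-1089

p(t) = t^3 - 31t^2 + 319t - 1089.
The constant term is -1089.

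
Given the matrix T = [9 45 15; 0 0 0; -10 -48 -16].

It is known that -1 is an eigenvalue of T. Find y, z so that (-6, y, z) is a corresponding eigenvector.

We need (T + 1I)v = 0.
T + 1I = [[10, 45, 15], [0, 1, 0], [-10, -48, -15]].
Row 1: (10)·-6 + (45)·y + (15)·z = 0
Row 2: (0)·-6 + (1)·y + (0)·z = 0
Row 3: (-10)·-6 + (-48)·y + (-15)·z = 0
Solving gives y = 0, z = 4.
Check: T·(-6, 0, 4) = (6, 0, -4) = -1·(-6, 0, 4).

0, 4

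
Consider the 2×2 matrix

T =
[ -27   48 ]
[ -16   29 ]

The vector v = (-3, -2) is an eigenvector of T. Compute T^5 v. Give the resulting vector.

First find the eigenvalue: Tv = (-15, -10) = 5·(-3, -2), so λ = 5.
Then T^5 v = λ^5·v = 5^5·(-3, -2) = 3125·(-3, -2) = (-9375, -6250).

(-9375, -6250)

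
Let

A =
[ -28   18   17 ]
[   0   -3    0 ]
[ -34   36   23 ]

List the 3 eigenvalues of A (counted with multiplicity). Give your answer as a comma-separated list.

-11, -3, 6

Compute the characteristic polynomial p(μ) = det(μI - A).
Expanding along the first row, p(μ) = μ^3 + 8μ^2 - 51μ - 198.
Try μ = -3: p(-3) = 0, so -3 is a root.
Dividing by (μ + 3) leaves μ^2 + 5μ - 66.
The quadratic factors as (μ + 11)·(μ - 6).
Eigenvalues: -11, -3, 6.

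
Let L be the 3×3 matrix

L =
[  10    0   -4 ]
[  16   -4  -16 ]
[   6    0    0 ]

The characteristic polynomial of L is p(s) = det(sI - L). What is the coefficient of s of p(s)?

p(s) = s^3 - 6s^2 - 16s + 96.
The coefficient of s is -16.

-16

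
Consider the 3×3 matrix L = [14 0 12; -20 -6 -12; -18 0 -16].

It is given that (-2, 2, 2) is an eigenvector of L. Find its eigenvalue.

Compute Lv: L·(-2, 2, 2) = (-4, 4, 4).
Since Lv = λv, compare component 1: -4 = λ·-2, so λ = 2.

2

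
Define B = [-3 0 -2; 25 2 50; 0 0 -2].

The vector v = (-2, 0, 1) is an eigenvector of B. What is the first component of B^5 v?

64

First find the eigenvalue: Bv = (4, 0, -2) = -2·(-2, 0, 1), so λ = -2.
Then B^5 v = λ^5·v = (-2)^5·(-2, 0, 1) = -32·(-2, 0, 1) = (64, 0, -32).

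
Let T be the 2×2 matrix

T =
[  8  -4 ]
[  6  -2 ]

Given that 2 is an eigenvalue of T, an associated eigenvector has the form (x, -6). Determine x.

-4

We need (T - 2I)v = 0.
T - 2I = [[6, -4], [6, -4]].
Row 1: (6)·x + (-4)·-6 = 0
Row 2: (6)·x + (-4)·-6 = 0
Solving gives x = -4.
Check: T·(-4, -6) = (-8, -12) = 2·(-4, -6).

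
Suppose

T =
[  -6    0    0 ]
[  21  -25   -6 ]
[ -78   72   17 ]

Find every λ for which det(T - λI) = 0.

-7, -6, -1

Set up det(sI - T) = 0.
Expanding the 3×3 determinant: p(s) = s^3 + 14s^2 + 55s + 42.
Rational-root test: s = -1 gives p(-1) = 0.
Dividing by (s + 1) leaves s^2 + 13s + 42.
The quadratic factors as (s + 7)·(s + 6).
Eigenvalues: -7, -6, -1.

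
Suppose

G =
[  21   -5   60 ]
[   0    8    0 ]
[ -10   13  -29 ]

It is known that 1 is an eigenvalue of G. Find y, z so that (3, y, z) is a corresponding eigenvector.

0, -1

We need (G - 1I)v = 0.
G - 1I = [[20, -5, 60], [0, 7, 0], [-10, 13, -30]].
Row 1: (20)·3 + (-5)·y + (60)·z = 0
Row 2: (0)·3 + (7)·y + (0)·z = 0
Row 3: (-10)·3 + (13)·y + (-30)·z = 0
Solving gives y = 0, z = -1.
Check: G·(3, 0, -1) = (3, 0, -1) = 1·(3, 0, -1).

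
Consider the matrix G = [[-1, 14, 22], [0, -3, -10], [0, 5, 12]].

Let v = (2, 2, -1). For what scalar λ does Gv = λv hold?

Compute Gv: G·(2, 2, -1) = (4, 4, -2).
Since Gv = λv, compare component 1: 4 = λ·2, so λ = 2.

2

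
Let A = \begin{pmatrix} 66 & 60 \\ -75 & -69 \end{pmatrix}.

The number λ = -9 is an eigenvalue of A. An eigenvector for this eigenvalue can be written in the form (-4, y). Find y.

5

We need (A + 9I)v = 0.
A + 9I = [[75, 60], [-75, -60]].
Row 1: (75)·-4 + (60)·y = 0
Row 2: (-75)·-4 + (-60)·y = 0
Solving gives y = 5.
Check: A·(-4, 5) = (36, -45) = -9·(-4, 5).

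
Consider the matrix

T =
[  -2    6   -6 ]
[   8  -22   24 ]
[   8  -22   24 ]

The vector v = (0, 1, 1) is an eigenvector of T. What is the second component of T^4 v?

First find the eigenvalue: Tv = (0, 2, 2) = 2·(0, 1, 1), so λ = 2.
Then T^4 v = λ^4·v = 2^4·(0, 1, 1) = 16·(0, 1, 1) = (0, 16, 16).

16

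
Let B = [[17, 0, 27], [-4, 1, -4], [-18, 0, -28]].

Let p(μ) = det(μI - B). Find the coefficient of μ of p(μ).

-1

p(μ) = μ^3 + 10μ^2 - μ - 10.
The coefficient of μ is -1.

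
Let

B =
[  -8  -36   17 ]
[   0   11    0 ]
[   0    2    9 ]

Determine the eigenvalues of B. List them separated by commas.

Compute the characteristic polynomial p(r) = det(rI - B).
Expanding the 3×3 determinant: p(r) = r^3 - 12r^2 - 61r + 792.
Since p(9) = 0, r = 9 is a root.
Factor out (r - 9): p(r) = (r - 9)·(r^2 - 3r - 88).
The quadratic factors as (r + 8)·(r - 11).
Eigenvalues: -8, 9, 11.

-8, 9, 11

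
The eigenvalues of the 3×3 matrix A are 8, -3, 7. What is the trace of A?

trace(A) is the sum of the eigenvalues: (8) + (-3) + (7) = 12.

12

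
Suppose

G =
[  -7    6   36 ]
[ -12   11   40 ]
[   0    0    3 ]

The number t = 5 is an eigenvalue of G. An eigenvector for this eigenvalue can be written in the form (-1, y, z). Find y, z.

We need (G - 5I)v = 0.
G - 5I = [[-12, 6, 36], [-12, 6, 40], [0, 0, -2]].
Row 1: (-12)·-1 + (6)·y + (36)·z = 0
Row 2: (-12)·-1 + (6)·y + (40)·z = 0
Row 3: (0)·-1 + (0)·y + (-2)·z = 0
Solving gives y = -2, z = 0.
Check: G·(-1, -2, 0) = (-5, -10, 0) = 5·(-1, -2, 0).

-2, 0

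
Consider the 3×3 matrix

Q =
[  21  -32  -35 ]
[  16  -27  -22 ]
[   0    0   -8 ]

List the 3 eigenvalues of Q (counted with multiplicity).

Compute the characteristic polynomial p(r) = det(rI - Q).
Expanding the 3×3 determinant: p(r) = r^3 + 14r^2 - 7r - 440.
Since p(-8) = 0, r = -8 is a root.
Factor out (r + 8): p(r) = (r + 8)·(r^2 + 6r - 55).
The quadratic factors as (r + 11)·(r - 5).
Eigenvalues: -11, -8, 5.

-11, -8, 5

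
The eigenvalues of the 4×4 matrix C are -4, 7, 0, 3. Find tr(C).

6

trace(C) is the sum of the eigenvalues: (-4) + (7) + (0) + (3) = 6.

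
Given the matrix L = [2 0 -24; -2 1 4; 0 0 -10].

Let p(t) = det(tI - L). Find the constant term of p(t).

20

p(t) = t^3 + 7t^2 - 28t + 20.
The constant term is 20.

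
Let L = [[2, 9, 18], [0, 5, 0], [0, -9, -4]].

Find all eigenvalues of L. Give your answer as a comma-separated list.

Compute the characteristic polynomial p(t) = det(tI - L).
Expanding the 3×3 determinant: p(t) = t^3 - 3t^2 - 18t + 40.
Since p(2) = 0, t = 2 is a root.
Factor out (t - 2): p(t) = (t - 2)·(t^2 - t - 20).
The quadratic factors as (t + 4)·(t - 5).
Eigenvalues: -4, 2, 5.

-4, 2, 5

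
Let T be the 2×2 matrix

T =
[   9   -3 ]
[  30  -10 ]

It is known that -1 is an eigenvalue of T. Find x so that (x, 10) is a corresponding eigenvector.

3

We need (T + 1I)v = 0.
T + 1I = [[10, -3], [30, -9]].
Row 1: (10)·x + (-3)·10 = 0
Row 2: (30)·x + (-9)·10 = 0
Solving gives x = 3.
Check: T·(3, 10) = (-3, -10) = -1·(3, 10).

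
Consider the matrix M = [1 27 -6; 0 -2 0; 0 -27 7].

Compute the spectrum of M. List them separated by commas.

Compute the characteristic polynomial p(μ) = det(μI - M).
Cofactor expansion gives p(μ) = μ^3 - 6μ^2 - 9μ + 14.
Try μ = 1: p(1) = 0, so 1 is a root.
Dividing by (μ - 1) leaves μ^2 - 5μ - 14.
The quadratic factors as (μ + 2)·(μ - 7).
Eigenvalues: -2, 1, 7.

-2, 1, 7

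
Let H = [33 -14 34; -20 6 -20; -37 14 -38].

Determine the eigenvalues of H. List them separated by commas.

Set up det(μI - H) = 0.
Expanding along the first row, p(μ) = μ^3 - μ^2 - 26μ - 24.
Try μ = -1: p(-1) = 0, so -1 is a root.
Dividing by (μ + 1) leaves μ^2 - 2μ - 24.
The quadratic factors as (μ + 4)·(μ - 6).
Eigenvalues: -4, -1, 6.

-4, -1, 6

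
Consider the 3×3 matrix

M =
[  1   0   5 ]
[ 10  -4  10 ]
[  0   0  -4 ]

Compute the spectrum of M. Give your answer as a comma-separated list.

The characteristic polynomial is p(t) = det(tI - M).
Expanding along the first row, p(t) = t^3 + 7t^2 + 8t - 16.
Since p(-4) = 0, t = -4 is a root.
Dividing by (t + 4) leaves t^2 + 3t - 4.
The quadratic factors as (t + 4)·(t - 1).
Eigenvalues: -4, -4, 1.

-4, -4, 1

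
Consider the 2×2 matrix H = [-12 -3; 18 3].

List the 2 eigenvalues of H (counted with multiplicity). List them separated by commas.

det(H - μI) = (-12 - μ)(3 - μ) - (-3)·(18) = μ^2 + 9μ + 18.
This factors as (μ + 6)·(μ + 3) = 0.
Eigenvalues: -6, -3.

-6, -3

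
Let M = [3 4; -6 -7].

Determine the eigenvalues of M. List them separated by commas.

-3, -1

det(M - λI) = (3 - λ)(-7 - λ) - (4)·(-6) = λ^2 + 4λ + 3.
This factors as (λ + 3)·(λ + 1) = 0.
Eigenvalues: -3, -1.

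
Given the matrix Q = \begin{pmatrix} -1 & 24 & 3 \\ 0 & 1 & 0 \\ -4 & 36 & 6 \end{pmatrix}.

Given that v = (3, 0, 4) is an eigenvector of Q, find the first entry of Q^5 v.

First find the eigenvalue: Qv = (9, 0, 12) = 3·(3, 0, 4), so λ = 3.
Then Q^5 v = λ^5·v = 3^5·(3, 0, 4) = 243·(3, 0, 4) = (729, 0, 972).

729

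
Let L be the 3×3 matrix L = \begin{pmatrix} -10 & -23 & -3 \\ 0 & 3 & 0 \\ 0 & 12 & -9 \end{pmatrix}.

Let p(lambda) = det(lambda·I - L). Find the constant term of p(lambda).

-270

p(lambda) = lambda^3 + 16·lambda^2 + 33·lambda - 270.
The constant term is -270.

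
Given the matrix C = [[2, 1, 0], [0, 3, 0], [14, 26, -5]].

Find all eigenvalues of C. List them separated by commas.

-5, 2, 3

Set up det(tI - C) = 0.
Cofactor expansion gives p(t) = t^3 - 19t + 30.
Since p(2) = 0, t = 2 is a root.
Factor out (t - 2): p(t) = (t - 2)·(t^2 + 2t - 15).
The quadratic factors as (t + 5)·(t - 3).
Eigenvalues: -5, 2, 3.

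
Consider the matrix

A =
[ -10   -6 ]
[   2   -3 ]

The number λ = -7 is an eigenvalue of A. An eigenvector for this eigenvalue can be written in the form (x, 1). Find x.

-2

We need (A + 7I)v = 0.
A + 7I = [[-3, -6], [2, 4]].
Row 1: (-3)·x + (-6)·1 = 0
Row 2: (2)·x + (4)·1 = 0
Solving gives x = -2.
Check: A·(-2, 1) = (14, -7) = -7·(-2, 1).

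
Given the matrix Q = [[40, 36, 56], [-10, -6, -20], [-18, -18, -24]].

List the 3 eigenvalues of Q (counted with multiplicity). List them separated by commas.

-6, 4, 12

The characteristic polynomial is p(lambda) = det(lambda·I - Q).
Cofactor expansion gives p(lambda) = lambda^3 - 10·lambda^2 - 48·lambda + 288.
Try lambda = 12: p(12) = 0, so 12 is a root.
Dividing by (lambda - 12) leaves lambda^2 + 2·lambda - 24.
The quadratic factors as (lambda + 6)·(lambda - 4).
Eigenvalues: -6, 4, 12.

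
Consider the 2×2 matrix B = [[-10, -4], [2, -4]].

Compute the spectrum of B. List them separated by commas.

det(B - lambda·I) = (-10 - lambda)(-4 - lambda) - (-4)·(2) = lambda^2 + 14·lambda + 48.
This factors as (lambda + 8)·(lambda + 6) = 0.
Eigenvalues: -8, -6.

-8, -6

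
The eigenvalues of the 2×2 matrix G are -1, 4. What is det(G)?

-4

det(G) is the product of the eigenvalues: (-1) · (4) = -4.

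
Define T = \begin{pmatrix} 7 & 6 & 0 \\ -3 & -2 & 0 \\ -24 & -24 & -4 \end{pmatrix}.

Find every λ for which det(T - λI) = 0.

-4, 1, 4

The characteristic polynomial is p(lambda) = det(lambda·I - T).
Expanding the 3×3 determinant: p(lambda) = lambda^3 - lambda^2 - 16·lambda + 16.
Since p(1) = 0, lambda = 1 is a root.
Dividing by (lambda - 1) leaves lambda^2 - 16.
The quadratic factors as (lambda + 4)·(lambda - 4).
Eigenvalues: -4, 1, 4.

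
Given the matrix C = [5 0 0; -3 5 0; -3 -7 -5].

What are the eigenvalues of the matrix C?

-5, 5, 5

C is lower triangular, so its eigenvalues are the diagonal entries.
Diagonal: 5, 5, -5.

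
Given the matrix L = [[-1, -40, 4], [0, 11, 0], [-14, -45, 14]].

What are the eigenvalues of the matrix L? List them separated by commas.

6, 7, 11

Compute the characteristic polynomial p(λ) = det(λI - L).
Cofactor expansion gives p(λ) = λ^3 - 24λ^2 + 185λ - 462.
Since p(11) = 0, λ = 11 is a root.
Factor out (λ - 11): p(λ) = (λ - 11)·(λ^2 - 13λ + 42).
The quadratic factors as (λ - 6)·(λ - 7).
Eigenvalues: 6, 7, 11.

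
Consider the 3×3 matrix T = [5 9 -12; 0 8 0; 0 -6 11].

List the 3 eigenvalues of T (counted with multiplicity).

5, 8, 11

Compute the characteristic polynomial p(μ) = det(μI - T).
Cofactor expansion gives p(μ) = μ^3 - 24μ^2 + 183μ - 440.
Rational-root test: μ = 5 gives p(5) = 0.
Dividing by (μ - 5) leaves μ^2 - 19μ + 88.
The quadratic factors as (μ - 8)·(μ - 11).
Eigenvalues: 5, 8, 11.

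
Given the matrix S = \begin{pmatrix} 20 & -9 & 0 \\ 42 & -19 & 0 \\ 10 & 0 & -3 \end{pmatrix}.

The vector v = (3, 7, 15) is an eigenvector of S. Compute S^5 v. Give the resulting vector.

(-3, -7, -15)

First find the eigenvalue: Sv = (-3, -7, -15) = -1·(3, 7, 15), so λ = -1.
Then S^5 v = λ^5·v = (-1)^5·(3, 7, 15) = -1·(3, 7, 15) = (-3, -7, -15).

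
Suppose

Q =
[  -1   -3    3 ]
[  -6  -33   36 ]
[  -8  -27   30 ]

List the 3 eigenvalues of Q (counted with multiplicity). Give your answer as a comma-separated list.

Set up det(μI - Q) = 0.
Expanding the 3×3 determinant: p(μ) = μ^3 + 4μ^2 - 9μ - 36.
Rational-root test: μ = -3 gives p(-3) = 0.
Factor out (μ + 3): p(μ) = (μ + 3)·(μ^2 + μ - 12).
The quadratic factors as (μ + 4)·(μ - 3).
Eigenvalues: -4, -3, 3.

-4, -3, 3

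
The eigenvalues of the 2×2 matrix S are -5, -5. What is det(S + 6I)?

If S has eigenvalues -5, -5, then S + 6I has eigenvalues 1, 1.
det(S + 6I) = (1) · (1) = 1.

1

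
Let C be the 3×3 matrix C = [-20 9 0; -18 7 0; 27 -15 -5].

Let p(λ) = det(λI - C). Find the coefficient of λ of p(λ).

87

p(λ) = λ^3 + 18λ^2 + 87λ + 110.
The coefficient of λ is 87.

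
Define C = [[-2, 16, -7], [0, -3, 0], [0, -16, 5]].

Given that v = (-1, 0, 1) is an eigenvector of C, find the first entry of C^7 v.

-78125

First find the eigenvalue: Cv = (-5, 0, 5) = 5·(-1, 0, 1), so λ = 5.
Then C^7 v = λ^7·v = 5^7·(-1, 0, 1) = 78125·(-1, 0, 1) = (-78125, 0, 78125).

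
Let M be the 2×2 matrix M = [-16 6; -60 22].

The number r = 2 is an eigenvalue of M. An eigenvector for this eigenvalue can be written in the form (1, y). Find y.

3

We need (M - 2I)v = 0.
M - 2I = [[-18, 6], [-60, 20]].
Row 1: (-18)·1 + (6)·y = 0
Row 2: (-60)·1 + (20)·y = 0
Solving gives y = 3.
Check: M·(1, 3) = (2, 6) = 2·(1, 3).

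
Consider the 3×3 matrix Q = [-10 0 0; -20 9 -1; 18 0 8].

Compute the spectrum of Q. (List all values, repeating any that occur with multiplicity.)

Compute the characteristic polynomial p(s) = det(sI - Q).
Expanding along the first row, p(s) = s^3 - 7s^2 - 98s + 720.
Since p(9) = 0, s = 9 is a root.
Dividing by (s - 9) leaves s^2 + 2s - 80.
The quadratic factors as (s + 10)·(s - 8).
Eigenvalues: -10, 8, 9.

-10, 8, 9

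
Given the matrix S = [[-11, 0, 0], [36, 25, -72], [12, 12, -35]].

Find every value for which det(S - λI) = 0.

Set up det(λI - S) = 0.
Expanding along the first row, p(λ) = λ^3 + 21λ^2 + 99λ - 121.
Since p(1) = 0, λ = 1 is a root.
Factor out (λ - 1): p(λ) = (λ - 1)·(λ^2 + 22λ + 121).
The quadratic factor is (λ + 11)^2.
Eigenvalues: -11, -11, 1.

-11, -11, 1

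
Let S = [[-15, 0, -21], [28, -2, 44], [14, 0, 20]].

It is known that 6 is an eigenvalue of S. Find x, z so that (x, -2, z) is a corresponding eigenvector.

We need (S - 6I)v = 0.
S - 6I = [[-21, 0, -21], [28, -8, 44], [14, 0, 14]].
Row 1: (-21)·x + (0)·-2 + (-21)·z = 0
Row 2: (28)·x + (-8)·-2 + (44)·z = 0
Row 3: (14)·x + (0)·-2 + (14)·z = 0
Solving gives x = 1, z = -1.
Check: S·(1, -2, -1) = (6, -12, -6) = 6·(1, -2, -1).

1, -1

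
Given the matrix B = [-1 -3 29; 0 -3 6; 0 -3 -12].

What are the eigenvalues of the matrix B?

-9, -6, -1

Set up det(λI - B) = 0.
Cofactor expansion gives p(λ) = λ^3 + 16λ^2 + 69λ + 54.
Try λ = -1: p(-1) = 0, so -1 is a root.
Factor out (λ + 1): p(λ) = (λ + 1)·(λ^2 + 15λ + 54).
The quadratic factors as (λ + 9)·(λ + 6).
Eigenvalues: -9, -6, -1.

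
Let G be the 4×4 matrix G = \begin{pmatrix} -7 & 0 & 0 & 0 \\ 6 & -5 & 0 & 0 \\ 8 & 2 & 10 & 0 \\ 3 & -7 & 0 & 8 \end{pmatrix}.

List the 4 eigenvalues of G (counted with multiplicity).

-7, -5, 8, 10

G is lower triangular, so its eigenvalues are the diagonal entries.
Diagonal: -7, -5, 10, 8.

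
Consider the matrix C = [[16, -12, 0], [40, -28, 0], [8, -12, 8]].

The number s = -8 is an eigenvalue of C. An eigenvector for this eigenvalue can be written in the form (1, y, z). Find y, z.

We need (C + 8I)v = 0.
C + 8I = [[24, -12, 0], [40, -20, 0], [8, -12, 16]].
Row 1: (24)·1 + (-12)·y + (0)·z = 0
Row 2: (40)·1 + (-20)·y + (0)·z = 0
Row 3: (8)·1 + (-12)·y + (16)·z = 0
Solving gives y = 2, z = 1.
Check: C·(1, 2, 1) = (-8, -16, -8) = -8·(1, 2, 1).

2, 1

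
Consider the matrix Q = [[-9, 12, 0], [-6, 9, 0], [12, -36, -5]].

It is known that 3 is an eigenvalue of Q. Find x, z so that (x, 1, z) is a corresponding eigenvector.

We need (Q - 3I)v = 0.
Q - 3I = [[-12, 12, 0], [-6, 6, 0], [12, -36, -8]].
Row 1: (-12)·x + (12)·1 + (0)·z = 0
Row 2: (-6)·x + (6)·1 + (0)·z = 0
Row 3: (12)·x + (-36)·1 + (-8)·z = 0
Solving gives x = 1, z = -3.
Check: Q·(1, 1, -3) = (3, 3, -9) = 3·(1, 1, -3).

1, -3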